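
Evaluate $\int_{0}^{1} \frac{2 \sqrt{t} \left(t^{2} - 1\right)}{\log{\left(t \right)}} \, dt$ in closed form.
$\log{\left(\frac{49}{9} \right)}$

Introduce a parameter $a$ in the exponent: let $I(a) = \int_{0}^{1} \frac{2 \left(- \sqrt{t} + t^{a}\right)}{\log{\left(t \right)}} \, dt$.

Since $\dfrac{\partial}{\partial a}\,t^{a} = t^{a} \ln t$, the $\ln t$ in the denominator cancels and
$$\frac{dI}{da} = \int_{0}^{1} 2 t^{a} \, dt = 2 \left[\frac{t^{a+1}}{a+1}\right]_0^1 = \frac{2}{a + 1}.$$

Integrating with respect to $a$ gives $I(a) = \log{\left(\frac{4 \left(a + 1\right)^{2}}{9} \right)} + C$.

At $a = \frac{1}{2}$ the integrand is identically $0$, so $I(\frac{1}{2}) = 0$. The closed form gives $0$, hence $C = 0$.

Setting $a = \frac{5}{2}$:
$$I = \log{\left(\frac{49}{9} \right)}.$$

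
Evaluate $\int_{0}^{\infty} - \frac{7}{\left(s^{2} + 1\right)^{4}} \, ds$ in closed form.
$- \frac{35 \pi}{32}$

Recall the elementary integral
$$J(a) = \int_{0}^{\infty} - \frac{7}{a^{2} + s^{2}} \, ds = - \frac{7 \pi}{2 a}.$$

Differentiating under the integral sign with respect to $a$,
$$\frac{dJ}{da} = \int_{0}^{\infty} \frac{14 a}{\left(a^{2} + s^{2}\right)^{2}} \, ds = \frac{7 \pi}{2 a^{2}},$$
so $\int_{0}^{\infty} - \frac{7}{\left(a^{2} + s^{2}\right)^{2}} \, ds = - \frac{7 \pi}{4 a^{3}}$.

Repeating — each differentiation of $1/(s^2+a^2)^j$ produces $-2ja/(s^2+a^2)^{j+1}$ — and dividing through by $-2ja$ at each step yields, after $3$ differentiations in total,
$$\int_{0}^{\infty} - \frac{7}{\left(a^{2} + s^{2}\right)^{4}} \, ds = - \frac{35 \pi}{32 a^{7}}.$$

Setting $a = 1$:
$$I = - \frac{35 \pi}{32}.$$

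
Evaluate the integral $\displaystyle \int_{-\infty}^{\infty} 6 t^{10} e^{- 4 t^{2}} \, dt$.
$\frac{2835 \sqrt{\pi}}{32768}$

Begin with the known integral
$$J(a) = \int_{-\infty}^{\infty} 6 e^{- a t^{2}} \, dt = \frac{6 \sqrt{\pi}}{\sqrt{a}}.$$

Differentiating under the integral sign brings down a factor of $(-t^2)$:
$$\frac{dJ}{da} = \int_{-\infty}^{\infty} - 6 t^{2} e^{- a t^{2}} \, dt = - \frac{3 \sqrt{\pi}}{a^{\frac{3}{2}}}.$$

Repeating $5$ times in total — each differentiation brings down another $(-t^2)$ — gives
$$\frac{d^{5}J}{da^{5}} = \int_{-\infty}^{\infty} - 6 t^{10} e^{- a t^{2}} \, dt = - \frac{2835 \sqrt{\pi}}{16 a^{\frac{11}{2}}},$$
and the integrand here is $(-1)^{5}$ times the target integrand, so $I = (-1)^{5}\,\frac{d^{5}J}{da^{5}} = \frac{2835 \sqrt{\pi}}{16 a^{\frac{11}{2}}}$.

Setting $a = 4$:
$$I = \frac{2835 \sqrt{\pi}}{32768}.$$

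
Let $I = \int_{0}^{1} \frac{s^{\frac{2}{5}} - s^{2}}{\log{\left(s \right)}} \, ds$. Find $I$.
$- \log{\left(15 \right)} + \log{\left(7 \right)}$

Replace the exponent $2$ by a parameter $a$: let $I(a) = \int_{0}^{1} \frac{s^{\frac{2}{5}} - s^{a}}{\log{\left(s \right)}} \, ds$.

Since $\dfrac{\partial}{\partial a}\,s^{a} = s^{a} \ln s$, the $\ln s$ in the denominator cancels and
$$\frac{dI}{da} = \int_{0}^{1} -1 s^{a} \, ds = -1 \left[\frac{s^{a+1}}{a+1}\right]_0^1 = - \frac{1}{a + 1}.$$

Integrating with respect to $a$ gives $I(a) = - \log{\left(\frac{5 a}{7} + \frac{5}{7} \right)} + C$.

At $a = \frac{2}{5}$ the integrand is identically $0$, so $I(\frac{2}{5}) = 0$. The closed form gives $0$, hence $C = 0$.

Setting $a = 2$:
$$I = - \log{\left(15 \right)} + \log{\left(7 \right)}.$$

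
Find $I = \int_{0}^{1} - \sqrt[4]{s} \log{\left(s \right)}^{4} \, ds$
$- \frac{24576}{3125}$

Begin with the known integral
$$J(a) = \int_{0}^{1} - s^{a} \, ds = - \frac{1}{a + 1}.$$

Differentiating under the integral sign brings down a factor of $\ln s$:
$$\frac{dJ}{da} = \int_{0}^{1} - s^{a} \log{\left(s \right)} \, ds = \frac{1}{\left(a + 1\right)^{2}}.$$

Repeating $4$ times in total — each differentiation brings down another $\ln s$ — gives
$$\frac{d^{4}J}{da^{4}} = \int_{0}^{1} - s^{a} \log{\left(s \right)}^{4} \, ds = - \frac{24}{\left(a + 1\right)^{5}},$$
and the integrand here is exactly the target integrand, so $I = - \frac{24}{\left(a + 1\right)^{5}}$.

Setting $a = \frac{1}{4}$:
$$I = - \frac{24576}{3125}.$$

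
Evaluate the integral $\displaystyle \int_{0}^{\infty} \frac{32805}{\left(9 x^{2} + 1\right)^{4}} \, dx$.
$\frac{54675 \pi}{32}$

Begin with the known result
$$J(a) = \int_{0}^{\infty} \frac{5}{a^{2} + x^{2}} \, dx = \frac{5 \pi}{2 a}.$$

Differentiating under the integral sign with respect to $a$,
$$\frac{dJ}{da} = \int_{0}^{\infty} - \frac{10 a}{\left(a^{2} + x^{2}\right)^{2}} \, dx = - \frac{5 \pi}{2 a^{2}},$$
so $\int_{0}^{\infty} \frac{5}{\left(a^{2} + x^{2}\right)^{2}} \, dx = \frac{5 \pi}{4 a^{3}}$.

Repeating — each differentiation of $1/(x^2+a^2)^j$ produces $-2ja/(x^2+a^2)^{j+1}$ — and dividing through by $-2ja$ at each step yields, after $3$ differentiations in total,
$$\int_{0}^{\infty} \frac{5}{\left(a^{2} + x^{2}\right)^{4}} \, dx = \frac{25 \pi}{32 a^{7}}.$$

Setting $a = \frac{1}{3}$:
$$I = \frac{54675 \pi}{32}.$$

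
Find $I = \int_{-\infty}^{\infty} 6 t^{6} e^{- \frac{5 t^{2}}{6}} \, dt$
$\frac{486 \sqrt{30} \sqrt{\pi}}{125}$

Start from the elementary integral
$$J(a) = \int_{-\infty}^{\infty} 6 e^{- a t^{2}} \, dt = \frac{6 \sqrt{\pi}}{\sqrt{a}}.$$

Differentiating under the integral sign brings down a factor of $(-t^2)$:
$$\frac{dJ}{da} = \int_{-\infty}^{\infty} - 6 t^{2} e^{- a t^{2}} \, dt = - \frac{3 \sqrt{\pi}}{a^{\frac{3}{2}}}.$$

Repeating $3$ times in total — each differentiation brings down another $(-t^2)$ — gives
$$\frac{d^{3}J}{da^{3}} = \int_{-\infty}^{\infty} - 6 t^{6} e^{- a t^{2}} \, dt = - \frac{45 \sqrt{\pi}}{4 a^{\frac{7}{2}}},$$
and the integrand here is $(-1)^{3}$ times the target integrand, so $I = (-1)^{3}\,\frac{d^{3}J}{da^{3}} = \frac{45 \sqrt{\pi}}{4 a^{\frac{7}{2}}}$.

Setting $a = \frac{5}{6}$:
$$I = \frac{486 \sqrt{30} \sqrt{\pi}}{125}.$$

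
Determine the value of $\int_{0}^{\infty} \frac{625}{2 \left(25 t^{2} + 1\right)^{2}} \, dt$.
$\frac{125 \pi}{8}$

Begin with the known result
$$J(a) = \int_{0}^{\infty} \frac{1}{2 \left(a^{2} + t^{2}\right)} \, dt = \frac{\pi}{4 a}.$$

Differentiating under the integral sign with respect to $a$,
$$\frac{dJ}{da} = \int_{0}^{\infty} - \frac{a}{\left(a^{2} + t^{2}\right)^{2}} \, dt = - \frac{\pi}{4 a^{2}},$$
so $\int_{0}^{\infty} \frac{1}{2 \left(a^{2} + t^{2}\right)^{2}} \, dt = \frac{\pi}{8 a^{3}}$.

Setting $a = \frac{1}{5}$:
$$I = \frac{125 \pi}{8}.$$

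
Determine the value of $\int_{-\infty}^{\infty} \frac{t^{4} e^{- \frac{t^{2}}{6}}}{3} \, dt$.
$9 \sqrt{6} \sqrt{\pi}$

Begin with the known integral
$$J(a) = \int_{-\infty}^{\infty} \frac{e^{- a t^{2}}}{3} \, dt = \frac{\sqrt{\pi}}{3 \sqrt{a}}.$$

Differentiating under the integral sign brings down a factor of $(-t^2)$:
$$\frac{dJ}{da} = \int_{-\infty}^{\infty} - \frac{t^{2} e^{- a t^{2}}}{3} \, dt = - \frac{\sqrt{\pi}}{6 a^{\frac{3}{2}}}.$$

Repeating twice in total — each differentiation brings down another $(-t^2)$ — gives
$$\frac{d^{2}J}{da^{2}} = \int_{-\infty}^{\infty} \frac{t^{4} e^{- a t^{2}}}{3} \, dt = \frac{\sqrt{\pi}}{4 a^{\frac{5}{2}}},$$
and the integrand here is exactly the target integrand, so $I = \frac{\sqrt{\pi}}{4 a^{\frac{5}{2}}}$.

Setting $a = \frac{1}{6}$:
$$I = 9 \sqrt{6} \sqrt{\pi}.$$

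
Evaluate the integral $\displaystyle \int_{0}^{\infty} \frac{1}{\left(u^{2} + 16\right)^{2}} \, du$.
$\frac{\pi}{256}$

Start from the standard arctangent integral
$$J(a) = \int_{0}^{\infty} \frac{1}{a^{2} + u^{2}} \, du = \frac{\pi}{2 a}.$$

Differentiating under the integral sign with respect to $a$,
$$\frac{dJ}{da} = \int_{0}^{\infty} - \frac{2 a}{\left(a^{2} + u^{2}\right)^{2}} \, du = - \frac{\pi}{2 a^{2}},$$
so $\int_{0}^{\infty} \frac{1}{\left(a^{2} + u^{2}\right)^{2}} \, du = \frac{\pi}{4 a^{3}}$.

Setting $a = 4$:
$$I = \frac{\pi}{256}.$$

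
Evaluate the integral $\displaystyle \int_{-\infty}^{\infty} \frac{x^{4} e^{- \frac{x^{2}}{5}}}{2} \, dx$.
$\frac{75 \sqrt{5} \sqrt{\pi}}{8}$

Begin with the known integral
$$J(a) = \int_{-\infty}^{\infty} \frac{e^{- a x^{2}}}{2} \, dx = \frac{\sqrt{\pi}}{2 \sqrt{a}}.$$

Differentiating under the integral sign brings down a factor of $(-x^2)$:
$$\frac{dJ}{da} = \int_{-\infty}^{\infty} - \frac{x^{2} e^{- a x^{2}}}{2} \, dx = - \frac{\sqrt{\pi}}{4 a^{\frac{3}{2}}}.$$

Repeating twice in total — each differentiation brings down another $(-x^2)$ — gives
$$\frac{d^{2}J}{da^{2}} = \int_{-\infty}^{\infty} \frac{x^{4} e^{- a x^{2}}}{2} \, dx = \frac{3 \sqrt{\pi}}{8 a^{\frac{5}{2}}},$$
and the integrand here is exactly the target integrand, so $I = \frac{3 \sqrt{\pi}}{8 a^{\frac{5}{2}}}$.

Setting $a = \frac{1}{5}$:
$$I = \frac{75 \sqrt{5} \sqrt{\pi}}{8}.$$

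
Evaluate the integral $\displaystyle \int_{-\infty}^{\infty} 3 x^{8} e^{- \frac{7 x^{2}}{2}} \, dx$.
$\frac{45 \sqrt{14} \sqrt{\pi}}{2401}$

Begin with the known integral
$$J(a) = \int_{-\infty}^{\infty} 3 e^{- a x^{2}} \, dx = \frac{3 \sqrt{\pi}}{\sqrt{a}}.$$

Differentiating under the integral sign brings down a factor of $(-x^2)$:
$$\frac{dJ}{da} = \int_{-\infty}^{\infty} - 3 x^{2} e^{- a x^{2}} \, dx = - \frac{3 \sqrt{\pi}}{2 a^{\frac{3}{2}}}.$$

Repeating $4$ times in total — each differentiation brings down another $(-x^2)$ — gives
$$\frac{d^{4}J}{da^{4}} = \int_{-\infty}^{\infty} 3 x^{8} e^{- a x^{2}} \, dx = \frac{315 \sqrt{\pi}}{16 a^{\frac{9}{2}}},$$
and the integrand here is exactly the target integrand, so $I = \frac{315 \sqrt{\pi}}{16 a^{\frac{9}{2}}}$.

Setting $a = \frac{7}{2}$:
$$I = \frac{45 \sqrt{14} \sqrt{\pi}}{2401}.$$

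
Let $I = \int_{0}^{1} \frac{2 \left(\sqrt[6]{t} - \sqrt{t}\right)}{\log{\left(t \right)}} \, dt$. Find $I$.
$\log{\left(\frac{49}{81} \right)}$

Consider the one-parameter family: let $I(a) = \int_{0}^{1} \frac{2 \left(- \sqrt{t} + t^{a}\right)}{\log{\left(t \right)}} \, dt$.

Since $\dfrac{\partial}{\partial a}\,t^{a} = t^{a} \ln t$, the $\ln t$ in the denominator cancels and
$$\frac{dI}{da} = \int_{0}^{1} 2 t^{a} \, dt = 2 \left[\frac{t^{a+1}}{a+1}\right]_0^1 = \frac{2}{a + 1}.$$

Integrating with respect to $a$ gives $I(a) = \log{\left(\frac{4 \left(a + 1\right)^{2}}{9} \right)} + C$.

At $a = \frac{1}{2}$ the integrand is identically $0$, so $I(\frac{1}{2}) = 0$. The closed form gives $0$, hence $C = 0$.

Setting $a = \frac{1}{6}$:
$$I = \log{\left(\frac{49}{81} \right)}.$$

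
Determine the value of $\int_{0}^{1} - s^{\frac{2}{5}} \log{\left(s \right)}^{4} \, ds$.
$- \frac{75000}{16807}$

Begin with the known integral
$$J(a) = \int_{0}^{1} - s^{a} \, ds = - \frac{1}{a + 1}.$$

Differentiating under the integral sign brings down a factor of $\ln s$:
$$\frac{dJ}{da} = \int_{0}^{1} - s^{a} \log{\left(s \right)} \, ds = \frac{1}{\left(a + 1\right)^{2}}.$$

Repeating $4$ times in total — each differentiation brings down another $\ln s$ — gives
$$\frac{d^{4}J}{da^{4}} = \int_{0}^{1} - s^{a} \log{\left(s \right)}^{4} \, ds = - \frac{24}{\left(a + 1\right)^{5}},$$
and the integrand here is exactly the target integrand, so $I = - \frac{24}{\left(a + 1\right)^{5}}$.

Setting $a = \frac{2}{5}$:
$$I = - \frac{75000}{16807}.$$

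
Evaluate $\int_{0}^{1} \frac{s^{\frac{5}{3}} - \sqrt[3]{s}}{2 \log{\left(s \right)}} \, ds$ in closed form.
$\frac{\log{\left(2 \right)}}{2}$

Introduce a parameter $a$ in the exponent: let $I(a) = \int_{0}^{1} \frac{- \sqrt[3]{s} + s^{a}}{2 \log{\left(s \right)}} \, ds$.

Since $\dfrac{\partial}{\partial a}\,s^{a} = s^{a} \ln s$, the $\ln s$ in the denominator cancels and
$$\frac{dI}{da} = \int_{0}^{1} \frac{1}{2} s^{a} \, ds = \frac{1}{2} \left[\frac{s^{a+1}}{a+1}\right]_0^1 = \frac{1}{2 \left(a + 1\right)}.$$

Integrating with respect to $a$ gives $I(a) = \frac{\log{\left(a + 1 \right)}}{2} - \log{\left(2 \right)} + \frac{\log{\left(3 \right)}}{2} + C$.

At $a = \frac{1}{3}$ the integrand is identically $0$, so $I(\frac{1}{3}) = 0$. The closed form gives $0$, hence $C = 0$.

Setting $a = \frac{5}{3}$:
$$I = \frac{\log{\left(2 \right)}}{2}.$$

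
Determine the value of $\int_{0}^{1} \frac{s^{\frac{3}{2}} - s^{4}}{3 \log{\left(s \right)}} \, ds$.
$- \frac{\log{\left(2 \right)}}{3}$

Introduce a parameter $a$ in the exponent: let $I(a) = \int_{0}^{1} \frac{s^{\frac{3}{2}} - s^{a}}{3 \log{\left(s \right)}} \, ds$.

Since $\dfrac{\partial}{\partial a}\,s^{a} = s^{a} \ln s$, the $\ln s$ in the denominator cancels and
$$\frac{dI}{da} = \int_{0}^{1} - \frac{1}{3} s^{a} \, ds = - \frac{1}{3} \left[\frac{s^{a+1}}{a+1}\right]_0^1 = - \frac{1}{3 a + 3}.$$

Integrating with respect to $a$ gives $I(a) = - \frac{\log{\left(a + 1 \right)}}{3} - \frac{\log{\left(2 \right)}}{3} + \frac{\log{\left(5 \right)}}{3} + C$.

At $a = \frac{3}{2}$ the integrand is identically $0$, so $I(\frac{3}{2}) = 0$. The closed form gives $0$, hence $C = 0$.

Setting $a = 4$:
$$I = - \frac{\log{\left(2 \right)}}{3}.$$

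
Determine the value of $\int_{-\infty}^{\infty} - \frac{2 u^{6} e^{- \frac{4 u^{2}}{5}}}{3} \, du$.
$- \frac{625 \sqrt{5} \sqrt{\pi}}{512}$

Begin with the known integral
$$J(a) = \int_{-\infty}^{\infty} - \frac{2 e^{- a u^{2}}}{3} \, du = - \frac{2 \sqrt{\pi}}{3 \sqrt{a}}.$$

Differentiating under the integral sign brings down a factor of $(-u^2)$:
$$\frac{dJ}{da} = \int_{-\infty}^{\infty} \frac{2 u^{2} e^{- a u^{2}}}{3} \, du = \frac{\sqrt{\pi}}{3 a^{\frac{3}{2}}}.$$

Repeating $3$ times in total — each differentiation brings down another $(-u^2)$ — gives
$$\frac{d^{3}J}{da^{3}} = \int_{-\infty}^{\infty} \frac{2 u^{6} e^{- a u^{2}}}{3} \, du = \frac{5 \sqrt{\pi}}{4 a^{\frac{7}{2}}},$$
and the integrand here is $(-1)^{3}$ times the target integrand, so $I = (-1)^{3}\,\frac{d^{3}J}{da^{3}} = - \frac{5 \sqrt{\pi}}{4 a^{\frac{7}{2}}}$.

Setting $a = \frac{4}{5}$:
$$I = - \frac{625 \sqrt{5} \sqrt{\pi}}{512}.$$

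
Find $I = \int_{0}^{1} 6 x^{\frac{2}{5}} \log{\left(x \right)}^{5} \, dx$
$- \frac{11250000}{117649}$

Start from the elementary integral
$$J(a) = \int_{0}^{1} 6 x^{a} \, dx = \frac{6}{a + 1}.$$

Differentiating under the integral sign brings down a factor of $\ln x$:
$$\frac{dJ}{da} = \int_{0}^{1} 6 x^{a} \log{\left(x \right)} \, dx = - \frac{6}{\left(a + 1\right)^{2}}.$$

Repeating $5$ times in total — each differentiation brings down another $\ln x$ — gives
$$\frac{d^{5}J}{da^{5}} = \int_{0}^{1} 6 x^{a} \log{\left(x \right)}^{5} \, dx = - \frac{720}{\left(a + 1\right)^{6}},$$
and the integrand here is exactly the target integrand, so $I = - \frac{720}{\left(a + 1\right)^{6}}$.

Setting $a = \frac{2}{5}$:
$$I = - \frac{11250000}{117649}.$$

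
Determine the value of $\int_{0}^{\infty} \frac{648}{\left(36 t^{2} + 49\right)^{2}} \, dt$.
$\frac{27 \pi}{343}$

Begin with the known result
$$J(a) = \int_{0}^{\infty} \frac{1}{2 \left(a^{2} + t^{2}\right)} \, dt = \frac{\pi}{4 a}.$$

Differentiating under the integral sign with respect to $a$,
$$\frac{dJ}{da} = \int_{0}^{\infty} - \frac{a}{\left(a^{2} + t^{2}\right)^{2}} \, dt = - \frac{\pi}{4 a^{2}},$$
so $\int_{0}^{\infty} \frac{1}{2 \left(a^{2} + t^{2}\right)^{2}} \, dt = \frac{\pi}{8 a^{3}}$.

Setting $a = \frac{7}{6}$:
$$I = \frac{27 \pi}{343}.$$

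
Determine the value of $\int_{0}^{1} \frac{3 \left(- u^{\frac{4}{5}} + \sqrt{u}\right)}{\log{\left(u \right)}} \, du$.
$\log{\left(\frac{125}{216} \right)}$

Consider the one-parameter family: let $I(a) = \int_{0}^{1} \frac{3 \left(- u^{\frac{4}{5}} + u^{a}\right)}{\log{\left(u \right)}} \, du$.

Since $\dfrac{\partial}{\partial a}\,u^{a} = u^{a} \ln u$, the $\ln u$ in the denominator cancels and
$$\frac{dI}{da} = \int_{0}^{1} 3 u^{a} \, du = 3 \left[\frac{u^{a+1}}{a+1}\right]_0^1 = \frac{3}{a + 1}.$$

Integrating with respect to $a$ gives $I(a) = \log{\left(\frac{125 \left(a + 1\right)^{3}}{729} \right)} + C$.

At $a = \frac{4}{5}$ the integrand is identically $0$, so $I(\frac{4}{5}) = 0$. The closed form gives $0$, hence $C = 0$.

Setting $a = \frac{1}{2}$:
$$I = \log{\left(\frac{125}{216} \right)}.$$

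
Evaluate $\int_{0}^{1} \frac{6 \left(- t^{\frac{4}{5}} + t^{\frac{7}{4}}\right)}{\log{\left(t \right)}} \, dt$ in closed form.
$- \log{\left(\frac{2176782336}{27680640625} \right)}$

Replace the exponent $\frac{4}{5}$ by a parameter $a$: let $I(a) = \int_{0}^{1} \frac{6 \left(t^{\frac{7}{4}} - t^{a}\right)}{\log{\left(t \right)}} \, dt$.

Since $\dfrac{\partial}{\partial a}\,t^{a} = t^{a} \ln t$, the $\ln t$ in the denominator cancels and
$$\frac{dI}{da} = \int_{0}^{1} -6 t^{a} \, dt = -6 \left[\frac{t^{a+1}}{a+1}\right]_0^1 = - \frac{6}{a + 1}.$$

Integrating with respect to $a$ gives $I(a) = - \log{\left(\frac{4096 \left(a + 1\right)^{6}}{1771561} \right)} + C$.

At $a = \frac{7}{4}$ the integrand is identically $0$, so $I(\frac{7}{4}) = 0$. The closed form gives $0$, hence $C = 0$.

Setting $a = \frac{4}{5}$:
$$I = - \log{\left(\frac{2176782336}{27680640625} \right)}.$$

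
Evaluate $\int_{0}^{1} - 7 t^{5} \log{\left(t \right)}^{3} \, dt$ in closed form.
$\frac{7}{216}$

Begin with the known integral
$$J(a) = \int_{0}^{1} - 7 t^{a} \, dt = - \frac{7}{a + 1}.$$

Differentiating under the integral sign brings down a factor of $\ln t$:
$$\frac{dJ}{da} = \int_{0}^{1} - 7 t^{a} \log{\left(t \right)} \, dt = \frac{7}{\left(a + 1\right)^{2}}.$$

Repeating $3$ times in total — each differentiation brings down another $\ln t$ — gives
$$\frac{d^{3}J}{da^{3}} = \int_{0}^{1} - 7 t^{a} \log{\left(t \right)}^{3} \, dt = \frac{42}{\left(a + 1\right)^{4}},$$
and the integrand here is exactly the target integrand, so $I = \frac{42}{\left(a + 1\right)^{4}}$.

Setting $a = 5$:
$$I = \frac{7}{216}.$$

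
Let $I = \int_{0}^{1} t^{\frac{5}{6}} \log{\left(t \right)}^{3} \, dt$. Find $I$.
$- \frac{7776}{14641}$

Begin with the known integral
$$J(a) = \int_{0}^{1} t^{a} \, dt = \frac{1}{a + 1}.$$

Differentiating under the integral sign brings down a factor of $\ln t$:
$$\frac{dJ}{da} = \int_{0}^{1} t^{a} \log{\left(t \right)} \, dt = - \frac{1}{\left(a + 1\right)^{2}}.$$

Repeating $3$ times in total — each differentiation brings down another $\ln t$ — gives
$$\frac{d^{3}J}{da^{3}} = \int_{0}^{1} t^{a} \log{\left(t \right)}^{3} \, dt = - \frac{6}{\left(a + 1\right)^{4}},$$
and the integrand here is exactly the target integrand, so $I = - \frac{6}{\left(a + 1\right)^{4}}$.

Setting $a = \frac{5}{6}$:
$$I = - \frac{7776}{14641}.$$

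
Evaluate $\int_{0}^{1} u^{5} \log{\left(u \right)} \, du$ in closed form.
$- \frac{1}{36}$

Begin with the known integral
$$J(a) = \int_{0}^{1} u^{a} \, du = \frac{1}{a + 1}.$$

Differentiating under the integral sign brings down a factor of $\ln u$:
$$\frac{dJ}{da} = \int_{0}^{1} u^{a} \log{\left(u \right)} \, du = - \frac{1}{\left(a + 1\right)^{2}}.$$

The integral on the left is $I$, so $I = - \frac{1}{\left(a + 1\right)^{2}}$.

Setting $a = 5$:
$$I = - \frac{1}{36}.$$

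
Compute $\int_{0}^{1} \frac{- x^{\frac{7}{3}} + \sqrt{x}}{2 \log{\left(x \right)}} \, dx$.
$\log{\left(\frac{3 \sqrt{5}}{10} \right)}$

Replace the exponent $\frac{1}{2}$ by a parameter $a$: let $I(a) = \int_{0}^{1} \frac{- x^{\frac{7}{3}} + x^{a}}{2 \log{\left(x \right)}} \, dx$.

Since $\dfrac{\partial}{\partial a}\,x^{a} = x^{a} \ln x$, the $\ln x$ in the denominator cancels and
$$\frac{dI}{da} = \int_{0}^{1} \frac{1}{2} x^{a} \, dx = \frac{1}{2} \left[\frac{x^{a+1}}{a+1}\right]_0^1 = \frac{1}{2 \left(a + 1\right)}.$$

Integrating with respect to $a$ gives $I(a) = \log{\left(\frac{\sqrt{30} \sqrt{a + 1}}{10} \right)} + C$.

At $a = \frac{7}{3}$ the integrand is identically $0$, so $I(\frac{7}{3}) = 0$. The closed form gives $0$, hence $C = 0$.

Setting $a = \frac{1}{2}$:
$$I = \log{\left(\frac{3 \sqrt{5}}{10} \right)}.$$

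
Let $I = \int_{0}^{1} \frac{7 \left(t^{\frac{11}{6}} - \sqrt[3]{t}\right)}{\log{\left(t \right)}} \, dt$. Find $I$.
$- \log{\left(\frac{2097152}{410338673} \right)}$

Consider the one-parameter family: let $I(a) = \int_{0}^{1} \frac{7 \left(t^{\frac{11}{6}} - t^{a}\right)}{\log{\left(t \right)}} \, dt$.

Since $\dfrac{\partial}{\partial a}\,t^{a} = t^{a} \ln t$, the $\ln t$ in the denominator cancels and
$$\frac{dI}{da} = \int_{0}^{1} -7 t^{a} \, dt = -7 \left[\frac{t^{a+1}}{a+1}\right]_0^1 = - \frac{7}{a + 1}.$$

Integrating with respect to $a$ gives $I(a) = - \log{\left(\frac{279936 \left(a + 1\right)^{7}}{410338673} \right)} + C$.

At $a = \frac{11}{6}$ the integrand is identically $0$, so $I(\frac{11}{6}) = 0$. The closed form gives $0$, hence $C = 0$.

Setting $a = \frac{1}{3}$:
$$I = - \log{\left(\frac{2097152}{410338673} \right)}.$$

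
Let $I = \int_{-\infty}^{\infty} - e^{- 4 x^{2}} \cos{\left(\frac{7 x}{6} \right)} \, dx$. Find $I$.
$- \frac{\sqrt{\pi}}{2 e^{\frac{49}{576}}}$

Let $b$ denote the cosine frequency and define $I(b) = \int_{-\infty}^{\infty} - e^{- 4 x^{2}} \cos{\left(b x \right)} \, dx$.

Differentiating under the integral sign,
$$I'(b) = \int_{-\infty}^{\infty} x e^{- 4 x^{2}} \sin{\left(b x \right)} \, dx.$$

Integrate $\int_{-\infty}^{\infty} x \sin(b x)\, e^{- 4 x^{2}}\, dx$ by parts with $u = \sin(b x)$ and $dv = x\, e^{- 4 x^{2}}\, dx$, giving $v = - \frac{e^{- 4 x^{2}}}{8}$. The boundary term vanishes and
$$\int_{-\infty}^{\infty} x \sin(b x)\, e^{- 4 x^{2}}\, dx = \frac{b}{8} \int_{-\infty}^{\infty} \cos(b x)\, e^{- 4 x^{2}}\, dx,$$
so $I'(b) = - \frac{b}{8}\, I(b)$.

This is a separable first-order ODE; solving with the initial condition $I(0) = \int_{-\infty}^{\infty} - e^{- 4 x^{2}}\,dx = - \frac{\sqrt{\pi}}{2}$ gives
$$I(b) = - \frac{\sqrt{\pi} e^{- \frac{b^{2}}{16}}}{2}.$$

Setting $b = \frac{7}{6}$:
$$I = - \frac{\sqrt{\pi}}{2 e^{\frac{49}{576}}}.$$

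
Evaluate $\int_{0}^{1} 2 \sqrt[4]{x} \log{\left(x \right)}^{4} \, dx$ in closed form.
$\frac{49152}{3125}$

Start from the elementary integral
$$J(a) = \int_{0}^{1} 2 x^{a} \, dx = \frac{2}{a + 1}.$$

Differentiating under the integral sign brings down a factor of $\ln x$:
$$\frac{dJ}{da} = \int_{0}^{1} 2 x^{a} \log{\left(x \right)} \, dx = - \frac{2}{\left(a + 1\right)^{2}}.$$

Repeating $4$ times in total — each differentiation brings down another $\ln x$ — gives
$$\frac{d^{4}J}{da^{4}} = \int_{0}^{1} 2 x^{a} \log{\left(x \right)}^{4} \, dx = \frac{48}{\left(a + 1\right)^{5}},$$
and the integrand here is exactly the target integrand, so $I = \frac{48}{\left(a + 1\right)^{5}}$.

Setting $a = \frac{1}{4}$:
$$I = \frac{49152}{3125}.$$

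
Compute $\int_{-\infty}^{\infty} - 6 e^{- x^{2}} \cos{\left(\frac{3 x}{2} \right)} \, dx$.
$- \frac{6 \sqrt{\pi}}{e^{\frac{9}{16}}}$

Treat the cosine frequency as a parameter and define $I(b) = \int_{-\infty}^{\infty} - 6 e^{- x^{2}} \cos{\left(b x \right)} \, dx$.

Differentiating under the integral sign,
$$I'(b) = \int_{-\infty}^{\infty} 6 x e^{- x^{2}} \sin{\left(b x \right)} \, dx.$$

Integrate $\int_{-\infty}^{\infty} x \sin(b x)\, e^{- x^{2}}\, dx$ by parts with $u = \sin(b x)$ and $dv = x\, e^{- x^{2}}\, dx$, giving $v = - \frac{e^{- x^{2}}}{2}$. The boundary term vanishes and
$$\int_{-\infty}^{\infty} x \sin(b x)\, e^{- x^{2}}\, dx = \frac{b}{2} \int_{-\infty}^{\infty} \cos(b x)\, e^{- x^{2}}\, dx,$$
so $I'(b) = - \frac{b}{2}\, I(b)$.

This is a separable first-order ODE; solving with the initial condition $I(0) = \int_{-\infty}^{\infty} - 6 e^{- x^{2}}\,dx = - 6 \sqrt{\pi}$ gives
$$I(b) = - 6 \sqrt{\pi} e^{- \frac{b^{2}}{4}}.$$

Setting $b = \frac{3}{2}$:
$$I = - \frac{6 \sqrt{\pi}}{e^{\frac{9}{16}}}.$$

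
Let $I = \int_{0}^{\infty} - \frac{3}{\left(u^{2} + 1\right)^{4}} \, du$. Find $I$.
$- \frac{15 \pi}{32}$

Begin with the known result
$$J(a) = \int_{0}^{\infty} - \frac{3}{a^{2} + u^{2}} \, du = - \frac{3 \pi}{2 a}.$$

Differentiating under the integral sign with respect to $a$,
$$\frac{dJ}{da} = \int_{0}^{\infty} \frac{6 a}{\left(a^{2} + u^{2}\right)^{2}} \, du = \frac{3 \pi}{2 a^{2}},$$
so $\int_{0}^{\infty} - \frac{3}{\left(a^{2} + u^{2}\right)^{2}} \, du = - \frac{3 \pi}{4 a^{3}}$.

Repeating — each differentiation of $1/(u^2+a^2)^j$ produces $-2ja/(u^2+a^2)^{j+1}$ — and dividing through by $-2ja$ at each step yields, after $3$ differentiations in total,
$$\int_{0}^{\infty} - \frac{3}{\left(a^{2} + u^{2}\right)^{4}} \, du = - \frac{15 \pi}{32 a^{7}}.$$

Setting $a = 1$:
$$I = - \frac{15 \pi}{32}.$$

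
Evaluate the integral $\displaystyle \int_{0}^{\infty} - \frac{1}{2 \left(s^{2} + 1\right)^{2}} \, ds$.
$- \frac{\pi}{8}$

Recall the elementary integral
$$J(a) = \int_{0}^{\infty} - \frac{1}{2 \left(a^{2} + s^{2}\right)} \, ds = - \frac{\pi}{4 a}.$$

Differentiating under the integral sign with respect to $a$,
$$\frac{dJ}{da} = \int_{0}^{\infty} \frac{a}{\left(a^{2} + s^{2}\right)^{2}} \, ds = \frac{\pi}{4 a^{2}},$$
so $\int_{0}^{\infty} - \frac{1}{2 \left(a^{2} + s^{2}\right)^{2}} \, ds = - \frac{\pi}{8 a^{3}}$.

Setting $a = 1$:
$$I = - \frac{\pi}{8}.$$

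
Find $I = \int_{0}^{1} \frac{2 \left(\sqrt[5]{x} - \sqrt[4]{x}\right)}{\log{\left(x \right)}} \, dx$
$- \log{\left(\frac{625}{576} \right)}$

Consider the one-parameter family: let $I(a) = \int_{0}^{1} \frac{2 \left(\sqrt[5]{x} - x^{a}\right)}{\log{\left(x \right)}} \, dx$.

Since $\dfrac{\partial}{\partial a}\,x^{a} = x^{a} \ln x$, the $\ln x$ in the denominator cancels and
$$\frac{dI}{da} = \int_{0}^{1} -2 x^{a} \, dx = -2 \left[\frac{x^{a+1}}{a+1}\right]_0^1 = - \frac{2}{a + 1}.$$

Integrating with respect to $a$ gives $I(a) = - \log{\left(\frac{25 \left(a + 1\right)^{2}}{36} \right)} + C$.

At $a = \frac{1}{5}$ the integrand is identically $0$, so $I(\frac{1}{5}) = 0$. The closed form gives $0$, hence $C = 0$.

Setting $a = \frac{1}{4}$:
$$I = - \log{\left(\frac{625}{576} \right)}.$$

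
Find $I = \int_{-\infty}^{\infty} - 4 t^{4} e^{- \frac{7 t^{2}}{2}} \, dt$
$- \frac{12 \sqrt{14} \sqrt{\pi}}{343}$

Consider the simpler parametrised integral
$$J(a) = \int_{-\infty}^{\infty} - 4 e^{- a t^{2}} \, dt = - \frac{4 \sqrt{\pi}}{\sqrt{a}}.$$

Differentiating under the integral sign brings down a factor of $(-t^2)$:
$$\frac{dJ}{da} = \int_{-\infty}^{\infty} 4 t^{2} e^{- a t^{2}} \, dt = \frac{2 \sqrt{\pi}}{a^{\frac{3}{2}}}.$$

Repeating twice in total — each differentiation brings down another $(-t^2)$ — gives
$$\frac{d^{2}J}{da^{2}} = \int_{-\infty}^{\infty} - 4 t^{4} e^{- a t^{2}} \, dt = - \frac{3 \sqrt{\pi}}{a^{\frac{5}{2}}},$$
and the integrand here is exactly the target integrand, so $I = - \frac{3 \sqrt{\pi}}{a^{\frac{5}{2}}}$.

Setting $a = \frac{7}{2}$:
$$I = - \frac{12 \sqrt{14} \sqrt{\pi}}{343}.$$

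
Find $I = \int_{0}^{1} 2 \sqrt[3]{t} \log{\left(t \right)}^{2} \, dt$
$\frac{27}{16}$

Consider the simpler parametrised integral
$$J(a) = \int_{0}^{1} 2 t^{a} \, dt = \frac{2}{a + 1}.$$

Differentiating under the integral sign brings down a factor of $\ln t$:
$$\frac{dJ}{da} = \int_{0}^{1} 2 t^{a} \log{\left(t \right)} \, dt = - \frac{2}{\left(a + 1\right)^{2}}.$$

Repeating twice in total — each differentiation brings down another $\ln t$ — gives
$$\frac{d^{2}J}{da^{2}} = \int_{0}^{1} 2 t^{a} \log{\left(t \right)}^{2} \, dt = \frac{4}{\left(a + 1\right)^{3}},$$
and the integrand here is exactly the target integrand, so $I = \frac{4}{\left(a + 1\right)^{3}}$.

Setting $a = \frac{1}{3}$:
$$I = \frac{27}{16}.$$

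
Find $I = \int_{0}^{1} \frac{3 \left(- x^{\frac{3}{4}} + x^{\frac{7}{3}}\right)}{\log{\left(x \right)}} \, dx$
$- \log{\left(\frac{9261}{64000} \right)}$

Consider the one-parameter family: let $I(a) = \int_{0}^{1} \frac{3 \left(x^{\frac{7}{3}} - x^{a}\right)}{\log{\left(x \right)}} \, dx$.

Since $\dfrac{\partial}{\partial a}\,x^{a} = x^{a} \ln x$, the $\ln x$ in the denominator cancels and
$$\frac{dI}{da} = \int_{0}^{1} -3 x^{a} \, dx = -3 \left[\frac{x^{a+1}}{a+1}\right]_0^1 = - \frac{3}{a + 1}.$$

Integrating with respect to $a$ gives $I(a) = - \log{\left(\frac{27 \left(a + 1\right)^{3}}{1000} \right)} + C$.

At $a = \frac{7}{3}$ the integrand is identically $0$, so $I(\frac{7}{3}) = 0$. The closed form gives $0$, hence $C = 0$.

Setting $a = \frac{3}{4}$:
$$I = - \log{\left(\frac{9261}{64000} \right)}.$$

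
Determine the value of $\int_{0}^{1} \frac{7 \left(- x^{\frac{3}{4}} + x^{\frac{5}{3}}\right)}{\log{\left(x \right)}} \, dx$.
$- \log{\left(\frac{1801088541}{34359738368} \right)}$

Replace the exponent $\frac{3}{4}$ by a parameter $a$: let $I(a) = \int_{0}^{1} \frac{7 \left(x^{\frac{5}{3}} - x^{a}\right)}{\log{\left(x \right)}} \, dx$.

Since $\dfrac{\partial}{\partial a}\,x^{a} = x^{a} \ln x$, the $\ln x$ in the denominator cancels and
$$\frac{dI}{da} = \int_{0}^{1} -7 x^{a} \, dx = -7 \left[\frac{x^{a+1}}{a+1}\right]_0^1 = - \frac{7}{a + 1}.$$

Integrating with respect to $a$ gives $I(a) = - \log{\left(\frac{2187 \left(a + 1\right)^{7}}{2097152} \right)} + C$.

At $a = \frac{5}{3}$ the integrand is identically $0$, so $I(\frac{5}{3}) = 0$. The closed form gives $0$, hence $C = 0$.

Setting $a = \frac{3}{4}$:
$$I = - \log{\left(\frac{1801088541}{34359738368} \right)}.$$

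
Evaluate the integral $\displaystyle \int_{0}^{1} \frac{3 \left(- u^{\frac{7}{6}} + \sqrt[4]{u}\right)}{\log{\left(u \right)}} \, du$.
$- \log{\left(\frac{17576}{3375} \right)}$

Replace the exponent $\frac{7}{6}$ by a parameter $a$: let $I(a) = \int_{0}^{1} \frac{3 \left(\sqrt[4]{u} - u^{a}\right)}{\log{\left(u \right)}} \, du$.

Since $\dfrac{\partial}{\partial a}\,u^{a} = u^{a} \ln u$, the $\ln u$ in the denominator cancels and
$$\frac{dI}{da} = \int_{0}^{1} -3 u^{a} \, du = -3 \left[\frac{u^{a+1}}{a+1}\right]_0^1 = - \frac{3}{a + 1}.$$

Integrating with respect to $a$ gives $I(a) = - \log{\left(\frac{64 \left(a + 1\right)^{3}}{125} \right)} + C$.

At $a = \frac{1}{4}$ the integrand is identically $0$, so $I(\frac{1}{4}) = 0$. The closed form gives $0$, hence $C = 0$.

Setting $a = \frac{7}{6}$:
$$I = - \log{\left(\frac{17576}{3375} \right)}.$$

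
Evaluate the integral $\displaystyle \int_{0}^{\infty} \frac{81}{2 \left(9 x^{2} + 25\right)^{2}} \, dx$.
$\frac{27 \pi}{1000}$

Recall the elementary integral
$$J(a) = \int_{0}^{\infty} \frac{1}{2 \left(a^{2} + x^{2}\right)} \, dx = \frac{\pi}{4 a}.$$

Differentiating under the integral sign with respect to $a$,
$$\frac{dJ}{da} = \int_{0}^{\infty} - \frac{a}{\left(a^{2} + x^{2}\right)^{2}} \, dx = - \frac{\pi}{4 a^{2}},$$
so $\int_{0}^{\infty} \frac{1}{2 \left(a^{2} + x^{2}\right)^{2}} \, dx = \frac{\pi}{8 a^{3}}$.

Setting $a = \frac{5}{3}$:
$$I = \frac{27 \pi}{1000}.$$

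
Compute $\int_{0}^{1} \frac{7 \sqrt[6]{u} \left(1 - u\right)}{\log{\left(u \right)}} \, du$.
$- \log{\left(\frac{62748517}{823543} \right)}$

Replace the exponent $\frac{7}{6}$ by a parameter $a$: let $I(a) = \int_{0}^{1} \frac{7 \left(\sqrt[6]{u} - u^{a}\right)}{\log{\left(u \right)}} \, du$.

Since $\dfrac{\partial}{\partial a}\,u^{a} = u^{a} \ln u$, the $\ln u$ in the denominator cancels and
$$\frac{dI}{da} = \int_{0}^{1} -7 u^{a} \, du = -7 \left[\frac{u^{a+1}}{a+1}\right]_0^1 = - \frac{7}{a + 1}.$$

Integrating with respect to $a$ gives $I(a) = - \log{\left(\frac{279936 \left(a + 1\right)^{7}}{823543} \right)} + C$.

At $a = \frac{1}{6}$ the integrand is identically $0$, so $I(\frac{1}{6}) = 0$. The closed form gives $0$, hence $C = 0$.

Setting $a = \frac{7}{6}$:
$$I = - \log{\left(\frac{62748517}{823543} \right)}.$$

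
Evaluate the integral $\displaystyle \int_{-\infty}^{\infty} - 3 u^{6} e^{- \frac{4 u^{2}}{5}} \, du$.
$- \frac{5625 \sqrt{5} \sqrt{\pi}}{1024}$

Begin with the known integral
$$J(a) = \int_{-\infty}^{\infty} - 3 e^{- a u^{2}} \, du = - \frac{3 \sqrt{\pi}}{\sqrt{a}}.$$

Differentiating under the integral sign brings down a factor of $(-u^2)$:
$$\frac{dJ}{da} = \int_{-\infty}^{\infty} 3 u^{2} e^{- a u^{2}} \, du = \frac{3 \sqrt{\pi}}{2 a^{\frac{3}{2}}}.$$

Repeating $3$ times in total — each differentiation brings down another $(-u^2)$ — gives
$$\frac{d^{3}J}{da^{3}} = \int_{-\infty}^{\infty} 3 u^{6} e^{- a u^{2}} \, du = \frac{45 \sqrt{\pi}}{8 a^{\frac{7}{2}}},$$
and the integrand here is $(-1)^{3}$ times the target integrand, so $I = (-1)^{3}\,\frac{d^{3}J}{da^{3}} = - \frac{45 \sqrt{\pi}}{8 a^{\frac{7}{2}}}$.

Setting $a = \frac{4}{5}$:
$$I = - \frac{5625 \sqrt{5} \sqrt{\pi}}{1024}.$$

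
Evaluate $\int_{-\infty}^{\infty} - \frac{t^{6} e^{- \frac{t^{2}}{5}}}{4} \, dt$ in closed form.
$- \frac{1875 \sqrt{5} \sqrt{\pi}}{32}$

Begin with the known integral
$$J(a) = \int_{-\infty}^{\infty} - \frac{e^{- a t^{2}}}{4} \, dt = - \frac{\sqrt{\pi}}{4 \sqrt{a}}.$$

Differentiating under the integral sign brings down a factor of $(-t^2)$:
$$\frac{dJ}{da} = \int_{-\infty}^{\infty} \frac{t^{2} e^{- a t^{2}}}{4} \, dt = \frac{\sqrt{\pi}}{8 a^{\frac{3}{2}}}.$$

Repeating $3$ times in total — each differentiation brings down another $(-t^2)$ — gives
$$\frac{d^{3}J}{da^{3}} = \int_{-\infty}^{\infty} \frac{t^{6} e^{- a t^{2}}}{4} \, dt = \frac{15 \sqrt{\pi}}{32 a^{\frac{7}{2}}},$$
and the integrand here is $(-1)^{3}$ times the target integrand, so $I = (-1)^{3}\,\frac{d^{3}J}{da^{3}} = - \frac{15 \sqrt{\pi}}{32 a^{\frac{7}{2}}}$.

Setting $a = \frac{1}{5}$:
$$I = - \frac{1875 \sqrt{5} \sqrt{\pi}}{32}.$$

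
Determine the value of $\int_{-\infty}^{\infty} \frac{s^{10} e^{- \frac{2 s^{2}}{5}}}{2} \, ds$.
$\frac{2953125 \sqrt{10} \sqrt{\pi}}{4096}$

Consider the simpler parametrised integral
$$J(a) = \int_{-\infty}^{\infty} \frac{e^{- a s^{2}}}{2} \, ds = \frac{\sqrt{\pi}}{2 \sqrt{a}}.$$

Differentiating under the integral sign brings down a factor of $(-s^2)$:
$$\frac{dJ}{da} = \int_{-\infty}^{\infty} - \frac{s^{2} e^{- a s^{2}}}{2} \, ds = - \frac{\sqrt{\pi}}{4 a^{\frac{3}{2}}}.$$

Repeating $5$ times in total — each differentiation brings down another $(-s^2)$ — gives
$$\frac{d^{5}J}{da^{5}} = \int_{-\infty}^{\infty} - \frac{s^{10} e^{- a s^{2}}}{2} \, ds = - \frac{945 \sqrt{\pi}}{64 a^{\frac{11}{2}}},$$
and the integrand here is $(-1)^{5}$ times the target integrand, so $I = (-1)^{5}\,\frac{d^{5}J}{da^{5}} = \frac{945 \sqrt{\pi}}{64 a^{\frac{11}{2}}}$.

Setting $a = \frac{2}{5}$:
$$I = \frac{2953125 \sqrt{10} \sqrt{\pi}}{4096}.$$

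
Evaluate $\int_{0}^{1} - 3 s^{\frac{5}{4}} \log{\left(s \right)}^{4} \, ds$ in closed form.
$- \frac{8192}{6561}$

Start from the elementary integral
$$J(a) = \int_{0}^{1} - 3 s^{a} \, ds = - \frac{3}{a + 1}.$$

Differentiating under the integral sign brings down a factor of $\ln s$:
$$\frac{dJ}{da} = \int_{0}^{1} - 3 s^{a} \log{\left(s \right)} \, ds = \frac{3}{\left(a + 1\right)^{2}}.$$

Repeating $4$ times in total — each differentiation brings down another $\ln s$ — gives
$$\frac{d^{4}J}{da^{4}} = \int_{0}^{1} - 3 s^{a} \log{\left(s \right)}^{4} \, ds = - \frac{72}{\left(a + 1\right)^{5}},$$
and the integrand here is exactly the target integrand, so $I = - \frac{72}{\left(a + 1\right)^{5}}$.

Setting $a = \frac{5}{4}$:
$$I = - \frac{8192}{6561}.$$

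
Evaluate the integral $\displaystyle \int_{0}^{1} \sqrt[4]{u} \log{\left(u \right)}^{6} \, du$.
$\frac{2359296}{15625}$

Begin with the known integral
$$J(a) = \int_{0}^{1} u^{a} \, du = \frac{1}{a + 1}.$$

Differentiating under the integral sign brings down a factor of $\ln u$:
$$\frac{dJ}{da} = \int_{0}^{1} u^{a} \log{\left(u \right)} \, du = - \frac{1}{\left(a + 1\right)^{2}}.$$

Repeating $6$ times in total — each differentiation brings down another $\ln u$ — gives
$$\frac{d^{6}J}{da^{6}} = \int_{0}^{1} u^{a} \log{\left(u \right)}^{6} \, du = \frac{720}{\left(a + 1\right)^{7}},$$
and the integrand here is exactly the target integrand, so $I = \frac{720}{\left(a + 1\right)^{7}}$.

Setting $a = \frac{1}{4}$:
$$I = \frac{2359296}{15625}.$$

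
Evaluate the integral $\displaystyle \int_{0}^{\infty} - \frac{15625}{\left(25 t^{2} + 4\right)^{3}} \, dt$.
$- \frac{9375 \pi}{512}$

Recall the elementary integral
$$J(a) = \int_{0}^{\infty} - \frac{1}{a^{2} + t^{2}} \, dt = - \frac{\pi}{2 a}.$$

Differentiating under the integral sign with respect to $a$,
$$\frac{dJ}{da} = \int_{0}^{\infty} \frac{2 a}{\left(a^{2} + t^{2}\right)^{2}} \, dt = \frac{\pi}{2 a^{2}},$$
so $\int_{0}^{\infty} - \frac{1}{\left(a^{2} + t^{2}\right)^{2}} \, dt = - \frac{\pi}{4 a^{3}}$.

Repeating — each differentiation of $1/(t^2+a^2)^j$ produces $-2ja/(t^2+a^2)^{j+1}$ — and dividing through by $-2ja$ at each step yields, after $2$ differentiations in total,
$$\int_{0}^{\infty} - \frac{1}{\left(a^{2} + t^{2}\right)^{3}} \, dt = - \frac{3 \pi}{16 a^{5}}.$$

Setting $a = \frac{2}{5}$:
$$I = - \frac{9375 \pi}{512}.$$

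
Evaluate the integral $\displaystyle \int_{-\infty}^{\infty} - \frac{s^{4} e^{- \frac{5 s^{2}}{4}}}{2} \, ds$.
$- \frac{12 \sqrt{5} \sqrt{\pi}}{125}$

Consider the simpler parametrised integral
$$J(a) = \int_{-\infty}^{\infty} - \frac{e^{- a s^{2}}}{2} \, ds = - \frac{\sqrt{\pi}}{2 \sqrt{a}}.$$

Differentiating under the integral sign brings down a factor of $(-s^2)$:
$$\frac{dJ}{da} = \int_{-\infty}^{\infty} \frac{s^{2} e^{- a s^{2}}}{2} \, ds = \frac{\sqrt{\pi}}{4 a^{\frac{3}{2}}}.$$

Repeating twice in total — each differentiation brings down another $(-s^2)$ — gives
$$\frac{d^{2}J}{da^{2}} = \int_{-\infty}^{\infty} - \frac{s^{4} e^{- a s^{2}}}{2} \, ds = - \frac{3 \sqrt{\pi}}{8 a^{\frac{5}{2}}},$$
and the integrand here is exactly the target integrand, so $I = - \frac{3 \sqrt{\pi}}{8 a^{\frac{5}{2}}}$.

Setting $a = \frac{5}{4}$:
$$I = - \frac{12 \sqrt{5} \sqrt{\pi}}{125}.$$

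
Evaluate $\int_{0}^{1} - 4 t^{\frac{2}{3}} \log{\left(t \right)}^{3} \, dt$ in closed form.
$\frac{1944}{625}$

Begin with the known integral
$$J(a) = \int_{0}^{1} - 4 t^{a} \, dt = - \frac{4}{a + 1}.$$

Differentiating under the integral sign brings down a factor of $\ln t$:
$$\frac{dJ}{da} = \int_{0}^{1} - 4 t^{a} \log{\left(t \right)} \, dt = \frac{4}{\left(a + 1\right)^{2}}.$$

Repeating $3$ times in total — each differentiation brings down another $\ln t$ — gives
$$\frac{d^{3}J}{da^{3}} = \int_{0}^{1} - 4 t^{a} \log{\left(t \right)}^{3} \, dt = \frac{24}{\left(a + 1\right)^{4}},$$
and the integrand here is exactly the target integrand, so $I = \frac{24}{\left(a + 1\right)^{4}}$.

Setting $a = \frac{2}{3}$:
$$I = \frac{1944}{625}.$$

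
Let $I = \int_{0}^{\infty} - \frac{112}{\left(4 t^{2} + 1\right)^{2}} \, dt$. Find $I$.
$- 14 \pi$

Recall the elementary integral
$$J(a) = \int_{0}^{\infty} - \frac{7}{a^{2} + t^{2}} \, dt = - \frac{7 \pi}{2 a}.$$

Differentiating under the integral sign with respect to $a$,
$$\frac{dJ}{da} = \int_{0}^{\infty} \frac{14 a}{\left(a^{2} + t^{2}\right)^{2}} \, dt = \frac{7 \pi}{2 a^{2}},$$
so $\int_{0}^{\infty} - \frac{7}{\left(a^{2} + t^{2}\right)^{2}} \, dt = - \frac{7 \pi}{4 a^{3}}$.

Setting $a = \frac{1}{2}$:
$$I = - 14 \pi.$$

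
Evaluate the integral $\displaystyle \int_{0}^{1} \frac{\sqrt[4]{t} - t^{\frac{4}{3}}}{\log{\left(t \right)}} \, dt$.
$- \log{\left(28 \right)} + \log{\left(15 \right)}$

Consider the one-parameter family: let $I(a) = \int_{0}^{1} \frac{\sqrt[4]{t} - t^{a}}{\log{\left(t \right)}} \, dt$.

Since $\dfrac{\partial}{\partial a}\,t^{a} = t^{a} \ln t$, the $\ln t$ in the denominator cancels and
$$\frac{dI}{da} = \int_{0}^{1} -1 t^{a} \, dt = -1 \left[\frac{t^{a+1}}{a+1}\right]_0^1 = - \frac{1}{a + 1}.$$

Integrating with respect to $a$ gives $I(a) = - \log{\left(\frac{4 a}{5} + \frac{4}{5} \right)} + C$.

At $a = \frac{1}{4}$ the integrand is identically $0$, so $I(\frac{1}{4}) = 0$. The closed form gives $0$, hence $C = 0$.

Setting $a = \frac{4}{3}$:
$$I = - \log{\left(28 \right)} + \log{\left(15 \right)}.$$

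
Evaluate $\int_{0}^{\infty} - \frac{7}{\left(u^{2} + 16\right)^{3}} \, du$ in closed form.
$- \frac{21 \pi}{16384}$

Begin with the known result
$$J(a) = \int_{0}^{\infty} - \frac{7}{a^{2} + u^{2}} \, du = - \frac{7 \pi}{2 a}.$$

Differentiating under the integral sign with respect to $a$,
$$\frac{dJ}{da} = \int_{0}^{\infty} \frac{14 a}{\left(a^{2} + u^{2}\right)^{2}} \, du = \frac{7 \pi}{2 a^{2}},$$
so $\int_{0}^{\infty} - \frac{7}{\left(a^{2} + u^{2}\right)^{2}} \, du = - \frac{7 \pi}{4 a^{3}}$.

Repeating — each differentiation of $1/(u^2+a^2)^j$ produces $-2ja/(u^2+a^2)^{j+1}$ — and dividing through by $-2ja$ at each step yields, after $2$ differentiations in total,
$$\int_{0}^{\infty} - \frac{7}{\left(a^{2} + u^{2}\right)^{3}} \, du = - \frac{21 \pi}{16 a^{5}}.$$

Setting $a = 4$:
$$I = - \frac{21 \pi}{16384}.$$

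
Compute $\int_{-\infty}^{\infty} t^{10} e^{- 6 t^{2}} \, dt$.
$\frac{35 \sqrt{6} \sqrt{\pi}}{55296}$

Consider the simpler parametrised integral
$$J(a) = \int_{-\infty}^{\infty} e^{- a t^{2}} \, dt = \frac{\sqrt{\pi}}{\sqrt{a}}.$$

Differentiating under the integral sign brings down a factor of $(-t^2)$:
$$\frac{dJ}{da} = \int_{-\infty}^{\infty} - t^{2} e^{- a t^{2}} \, dt = - \frac{\sqrt{\pi}}{2 a^{\frac{3}{2}}}.$$

Repeating $5$ times in total — each differentiation brings down another $(-t^2)$ — gives
$$\frac{d^{5}J}{da^{5}} = \int_{-\infty}^{\infty} - t^{10} e^{- a t^{2}} \, dt = - \frac{945 \sqrt{\pi}}{32 a^{\frac{11}{2}}},$$
and the integrand here is $(-1)^{5}$ times the target integrand, so $I = (-1)^{5}\,\frac{d^{5}J}{da^{5}} = \frac{945 \sqrt{\pi}}{32 a^{\frac{11}{2}}}$.

Setting $a = 6$:
$$I = \frac{35 \sqrt{6} \sqrt{\pi}}{55296}.$$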